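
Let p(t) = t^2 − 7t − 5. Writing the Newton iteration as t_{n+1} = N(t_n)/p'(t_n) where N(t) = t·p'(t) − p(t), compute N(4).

21

p'(t) = 2t − 7.
N(t) = t·p'(t) − p(t) = t·(2t − 7) − (t^2 − 7t − 5) = t^2 + 5.
N(4) = 21.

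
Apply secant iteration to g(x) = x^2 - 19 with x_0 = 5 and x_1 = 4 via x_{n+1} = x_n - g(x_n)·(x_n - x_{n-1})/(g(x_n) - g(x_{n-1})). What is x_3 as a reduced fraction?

109/25

g(5) = 6, g(4) = -3. x_2 = 4 - (-3)·(4 - 5)/((-3) - 6) = 13/3.
g(4) = -3, g(13/3) = -2/9. x_3 = (13/3) - (-2/9)·((13/3) - 4)/((-2/9) - (-3)) = 109/25.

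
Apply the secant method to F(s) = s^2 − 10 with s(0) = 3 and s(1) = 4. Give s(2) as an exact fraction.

F(3) = −1, F(4) = 6. s(2) = 4 − 6·(4 − 3)/(6 − (−1)) = 22/7.

22/7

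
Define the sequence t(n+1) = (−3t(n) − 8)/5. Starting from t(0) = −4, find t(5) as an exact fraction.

t(1) = (−3·(−4) − 8)/5 = 4/5.
t(2) = (−3·(4/5) − 8)/5 = −52/25.
t(3) = (−3·(−52/25) − 8)/5 = −44/125.
t(4) = (−3·(−44/125) − 8)/5 = −868/625.
t(5) = (−3·(−868/625) − 8)/5 = −2396/3125.

−2396/3125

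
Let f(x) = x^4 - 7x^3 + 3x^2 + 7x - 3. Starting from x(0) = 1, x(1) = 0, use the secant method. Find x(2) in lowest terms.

f(1) = 1, f(0) = -3. x(2) = 0 - (-3)·(0 - 1)/((-3) - 1) = 3/4.

3/4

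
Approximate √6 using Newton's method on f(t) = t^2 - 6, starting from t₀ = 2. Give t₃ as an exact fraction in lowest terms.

4801/1960

f'(t) = 2t.
f(2) = -2, f'(2) = 4, so t₁ = 2 - (-2)/4 = 5/2.
f(5/2) = 1/4, f'(5/2) = 5, so t₂ = (5/2) - (1/4)/5 = 49/20.
f(49/20) = 1/400, f'(49/20) = 49/10, so t₃ = (49/20) - (1/400)/(49/10) = 4801/1960.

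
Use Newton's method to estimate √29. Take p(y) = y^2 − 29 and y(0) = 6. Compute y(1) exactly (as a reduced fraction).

65/12

p'(y) = 2y.
p(6) = 7, p'(6) = 12, so y(1) = 6 − 7/12 = 65/12.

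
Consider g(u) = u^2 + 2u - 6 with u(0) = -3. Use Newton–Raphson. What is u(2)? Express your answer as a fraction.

g'(u) = 2u + 2.
g(-3) = -3, g'(-3) = -4, so u(1) = (-3) - (-3)/(-4) = -15/4.
g(-15/4) = 9/16, g'(-15/4) = -11/2, so u(2) = (-15/4) - (9/16)/(-11/2) = -321/88.

-321/88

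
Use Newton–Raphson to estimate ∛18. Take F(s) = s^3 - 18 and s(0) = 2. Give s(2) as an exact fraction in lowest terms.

F'(s) = 3s^2.
F(2) = -10, F'(2) = 12, so s(1) = 2 - (-10)/12 = 17/6.
F(17/6) = 1025/216, F'(17/6) = 289/12, so s(2) = (17/6) - (1025/216)/(289/12) = 6857/2601.

6857/2601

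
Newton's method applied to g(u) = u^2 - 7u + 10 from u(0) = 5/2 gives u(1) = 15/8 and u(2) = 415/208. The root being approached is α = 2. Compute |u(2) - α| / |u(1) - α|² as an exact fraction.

4/13

u(1) - α = 15/8 - 2 = -1/8, so |u(1) - α| = 1/8.
u(2) - α = 415/208 - 2 = -1/208, so |u(2) - α| = 1/208.
|u(1) - α|² = 1/64.
Ratio = (1/208) / (1/64) = 4/13.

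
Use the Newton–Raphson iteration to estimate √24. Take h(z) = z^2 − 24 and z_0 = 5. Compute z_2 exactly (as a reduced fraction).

4801/980

h'(z) = 2z.
h(5) = 1, h'(5) = 10, so z_1 = 5 − 1/10 = 49/10.
h(49/10) = 1/100, h'(49/10) = 49/5, so z_2 = (49/10) − (1/100)/(49/5) = 4801/980.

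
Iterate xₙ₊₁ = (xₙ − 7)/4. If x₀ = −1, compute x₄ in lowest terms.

x₁ = ((−1) − 7)/4 = −2.
x₂ = ((−2) − 7)/4 = −9/4.
x₃ = ((−9/4) − 7)/4 = −37/16.
x₄ = ((−37/16) − 7)/4 = −149/64.

−149/64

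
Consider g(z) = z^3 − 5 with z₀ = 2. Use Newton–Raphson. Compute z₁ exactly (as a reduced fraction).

7/4

g'(z) = 3z^2.
g(2) = 3, g'(2) = 12, so z₁ = 2 − 3/12 = 7/4.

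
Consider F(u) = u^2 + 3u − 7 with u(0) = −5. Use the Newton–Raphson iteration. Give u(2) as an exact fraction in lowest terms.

−1367/301

F'(u) = 2u + 3.
F(−5) = 3, F'(−5) = −7, so u(1) = (−5) − 3/(−7) = −32/7.
F(−32/7) = 9/49, F'(−32/7) = −43/7, so u(2) = (−32/7) − (9/49)/(−43/7) = −1367/301.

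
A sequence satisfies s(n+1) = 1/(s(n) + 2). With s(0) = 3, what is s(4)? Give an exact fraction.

27/65

s(1) = 1/(3 + 2) = 1/5.
s(2) = 1/(1/5 + 2) = 5/11.
s(3) = 1/(5/11 + 2) = 11/27.
s(4) = 1/(11/27 + 2) = 27/65.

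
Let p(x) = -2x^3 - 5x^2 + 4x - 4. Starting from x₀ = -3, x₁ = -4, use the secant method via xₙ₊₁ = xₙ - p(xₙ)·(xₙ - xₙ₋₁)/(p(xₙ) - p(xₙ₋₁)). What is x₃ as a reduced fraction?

p(-3) = -7, p(-4) = 28. x₂ = (-4) - 28·((-4) - (-3))/(28 - (-7)) = -16/5.
p(-4) = 28, p(-16/5) = -308/125. x₃ = (-16/5) - (-308/125)·((-16/5) - (-4))/((-308/125) - 28) = -111/34.

-111/34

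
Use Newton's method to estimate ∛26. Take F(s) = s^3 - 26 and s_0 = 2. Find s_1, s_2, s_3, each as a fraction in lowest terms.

s_1 = 7/2, s_2 = 149/49, s_3 = 3224924/1087849

F'(s) = 3s^2.
F(2) = -18, F'(2) = 12, so s_1 = 2 - (-18)/12 = 7/2.
F(7/2) = 135/8, F'(7/2) = 147/4, so s_2 = (7/2) - (135/8)/(147/4) = 149/49.
F(149/49) = 249075/117649, F'(149/49) = 66603/2401, so s_3 = (149/49) - (249075/117649)/(66603/2401) = 3224924/1087849.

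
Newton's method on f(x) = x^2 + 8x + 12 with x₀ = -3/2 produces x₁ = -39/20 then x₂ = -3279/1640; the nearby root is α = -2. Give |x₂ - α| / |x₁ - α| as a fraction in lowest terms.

1/82

x₁ - α = -39/20 - (-2) = -39/20 + 2 = 1/20, so |x₁ - α| = 1/20.
x₂ - α = -3279/1640 - (-2) = -3279/1640 + 2 = 1/1640, so |x₂ - α| = 1/1640.
Ratio = (1/1640) / (1/20) = 1/82.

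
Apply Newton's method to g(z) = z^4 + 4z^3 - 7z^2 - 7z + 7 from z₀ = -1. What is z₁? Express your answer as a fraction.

-19/15

g'(z) = 4z^3 + 12z^2 - 14z - 7.
g(-1) = 4, g'(-1) = 15, so z₁ = (-1) - 4/15 = -19/15.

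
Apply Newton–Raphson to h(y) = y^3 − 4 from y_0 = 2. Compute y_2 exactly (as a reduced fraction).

358/225

h'(y) = 3y^2.
h(2) = 4, h'(2) = 12, so y_1 = 2 − 4/12 = 5/3.
h(5/3) = 17/27, h'(5/3) = 25/3, so y_2 = (5/3) − (17/27)/(25/3) = 358/225.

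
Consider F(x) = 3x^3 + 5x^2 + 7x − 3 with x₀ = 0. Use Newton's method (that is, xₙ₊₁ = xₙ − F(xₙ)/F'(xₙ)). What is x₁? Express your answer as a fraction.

F'(x) = 9x^2 + 10x + 7.
F(0) = −3, F'(0) = 7, so x₁ = 0 − (−3)/7 = 3/7.

3/7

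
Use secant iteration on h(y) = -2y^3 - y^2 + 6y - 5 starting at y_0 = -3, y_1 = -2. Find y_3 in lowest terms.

h(-3) = 22, h(-2) = -5. y_2 = (-2) - (-5)·((-2) - (-3))/((-5) - 22) = -59/27.
h(-2) = -5, h(-59/27) = -39710/19683. y_3 = (-59/27) - (-39710/19683)·((-59/27) - (-2))/((-39710/19683) - (-5)) = -27127/11741.

-27127/11741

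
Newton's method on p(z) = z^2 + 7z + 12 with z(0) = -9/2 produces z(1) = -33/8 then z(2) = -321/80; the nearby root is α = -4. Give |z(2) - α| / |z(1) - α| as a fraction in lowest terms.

1/10

z(1) - α = -33/8 - (-4) = -33/8 + 4 = -1/8, so |z(1) - α| = 1/8.
z(2) - α = -321/80 - (-4) = -321/80 + 4 = -1/80, so |z(2) - α| = 1/80.
Ratio = (1/80) / (1/8) = 1/10.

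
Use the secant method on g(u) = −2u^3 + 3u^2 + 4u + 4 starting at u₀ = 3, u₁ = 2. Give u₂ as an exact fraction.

g(3) = −11, g(2) = 8. u₂ = 2 − 8·(2 − 3)/(8 − (−11)) = 46/19.

46/19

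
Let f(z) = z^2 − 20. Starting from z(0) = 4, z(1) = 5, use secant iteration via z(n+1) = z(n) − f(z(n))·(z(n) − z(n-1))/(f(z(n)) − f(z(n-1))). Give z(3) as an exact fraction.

76/17

f(4) = −4, f(5) = 5. z(2) = 5 − 5·(5 − 4)/(5 − (−4)) = 40/9.
f(5) = 5, f(40/9) = −20/81. z(3) = (40/9) − (−20/81)·((40/9) − 5)/((−20/81) − 5) = 76/17.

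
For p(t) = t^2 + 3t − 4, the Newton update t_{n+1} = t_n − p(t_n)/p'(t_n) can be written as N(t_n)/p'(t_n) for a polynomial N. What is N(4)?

p'(t) = 2t + 3.
N(t) = t·p'(t) − p(t) = t·(2t + 3) − (t^2 + 3t − 4) = t^2 + 4.
N(4) = 20.

20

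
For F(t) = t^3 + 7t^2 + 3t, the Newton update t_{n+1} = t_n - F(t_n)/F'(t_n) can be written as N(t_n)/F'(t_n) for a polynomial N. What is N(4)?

240

F'(t) = 3t^2 + 14t + 3.
N(t) = t·F'(t) - F(t) = t·(3t^2 + 14t + 3) - (t^3 + 7t^2 + 3t) = 2t^3 + 7t^2.
N(4) = 240.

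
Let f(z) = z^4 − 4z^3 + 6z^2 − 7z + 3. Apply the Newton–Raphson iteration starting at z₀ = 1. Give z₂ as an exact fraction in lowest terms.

57/85

f'(z) = 4z^3 − 12z^2 + 12z − 7.
f(1) = −1, f'(1) = −3, so z₁ = 1 − (−1)/(−3) = 2/3.
f(2/3) = 1/81, f'(2/3) = −85/27, so z₂ = (2/3) − (1/81)/(−85/27) = 57/85.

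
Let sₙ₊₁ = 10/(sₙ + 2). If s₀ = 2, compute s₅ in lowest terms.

415/178

s₁ = 10/(2 + 2) = 5/2.
s₂ = 10/(5/2 + 2) = 20/9.
s₃ = 10/(20/9 + 2) = 45/19.
s₄ = 10/(45/19 + 2) = 190/83.
s₅ = 10/(190/83 + 2) = 415/178.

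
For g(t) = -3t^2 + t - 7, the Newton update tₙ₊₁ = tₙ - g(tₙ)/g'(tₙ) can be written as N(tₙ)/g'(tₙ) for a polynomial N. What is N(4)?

g'(t) = -6t + 1.
N(t) = t·g'(t) - g(t) = t·(-6t + 1) - (-3t^2 + t - 7) = -3t^2 + 7.
N(4) = -41.

-41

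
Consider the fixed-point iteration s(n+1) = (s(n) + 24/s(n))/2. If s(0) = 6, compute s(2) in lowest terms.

s(1) = (6 + 24/6)/2 = 5.
s(2) = (5 + 24/5)/2 = 49/10.

49/10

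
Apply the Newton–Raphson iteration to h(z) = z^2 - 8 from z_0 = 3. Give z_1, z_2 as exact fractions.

h'(z) = 2z.
h(3) = 1, h'(3) = 6, so z_1 = 3 - 1/6 = 17/6.
h(17/6) = 1/36, h'(17/6) = 17/3, so z_2 = (17/6) - (1/36)/(17/3) = 577/204.

z_1 = 17/6, z_2 = 577/204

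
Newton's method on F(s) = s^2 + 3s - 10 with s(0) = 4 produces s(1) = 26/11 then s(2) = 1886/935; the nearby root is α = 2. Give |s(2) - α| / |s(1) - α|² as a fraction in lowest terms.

11/85

s(1) - α = 26/11 - 2 = 4/11, so |s(1) - α| = 4/11.
s(2) - α = 1886/935 - 2 = 16/935, so |s(2) - α| = 16/935.
|s(1) - α|² = 16/121.
Ratio = (16/935) / (16/121) = 11/85.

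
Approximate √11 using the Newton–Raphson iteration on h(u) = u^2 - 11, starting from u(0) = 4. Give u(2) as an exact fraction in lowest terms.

h'(u) = 2u.
h(4) = 5, h'(4) = 8, so u(1) = 4 - 5/8 = 27/8.
h(27/8) = 25/64, h'(27/8) = 27/4, so u(2) = (27/8) - (25/64)/(27/4) = 1433/432.

1433/432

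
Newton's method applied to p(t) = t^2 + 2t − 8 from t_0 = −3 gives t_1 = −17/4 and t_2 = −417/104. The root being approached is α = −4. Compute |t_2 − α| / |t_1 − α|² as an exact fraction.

2/13

t_1 − α = −17/4 − (−4) = −17/4 + 4 = −1/4, so |t_1 − α| = 1/4.
t_2 − α = −417/104 − (−4) = −417/104 + 4 = −1/104, so |t_2 − α| = 1/104.
|t_1 − α|² = 1/16.
Ratio = (1/104) / (1/16) = 2/13.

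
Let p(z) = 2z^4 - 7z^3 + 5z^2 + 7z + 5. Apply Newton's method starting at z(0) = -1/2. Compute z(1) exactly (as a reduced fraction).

13/34

p'(z) = 8z^3 - 21z^2 + 10z + 7.
p(-1/2) = 15/4, p'(-1/2) = -17/4, so z(1) = (-1/2) - (15/4)/(-17/4) = 13/34.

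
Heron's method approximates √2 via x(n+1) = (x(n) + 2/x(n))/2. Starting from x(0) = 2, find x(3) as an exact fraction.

577/408

x(1) = (2 + 2/2)/2 = 3/2.
x(2) = (3/2 + 2/(3/2))/2 = 17/12.
x(3) = (17/12 + 2/(17/12))/2 = 577/408.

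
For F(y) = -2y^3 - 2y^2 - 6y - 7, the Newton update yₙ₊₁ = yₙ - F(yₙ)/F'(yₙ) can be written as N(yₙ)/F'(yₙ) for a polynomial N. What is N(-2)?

F'(y) = -6y^2 - 4y - 6.
N(y) = y·F'(y) - F(y) = y·(-6y^2 - 4y - 6) - (-2y^3 - 2y^2 - 6y - 7) = -4y^3 - 2y^2 + 7.
N(-2) = 31.

31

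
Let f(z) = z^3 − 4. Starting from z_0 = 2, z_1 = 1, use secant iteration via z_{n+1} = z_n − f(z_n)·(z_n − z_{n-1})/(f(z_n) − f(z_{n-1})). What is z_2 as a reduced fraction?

f(2) = 4, f(1) = −3. z_2 = 1 − (−3)·(1 − 2)/((−3) − 4) = 10/7.

10/7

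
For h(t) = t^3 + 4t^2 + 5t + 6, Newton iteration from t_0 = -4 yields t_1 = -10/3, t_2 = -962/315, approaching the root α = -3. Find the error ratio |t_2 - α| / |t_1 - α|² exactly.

17/35

t_1 - α = -10/3 - (-3) = -10/3 + 3 = -1/3, so |t_1 - α| = 1/3.
t_2 - α = -962/315 - (-3) = -962/315 + 3 = -17/315, so |t_2 - α| = 17/315.
|t_1 - α|² = 1/9.
Ratio = (17/315) / (1/9) = 17/35.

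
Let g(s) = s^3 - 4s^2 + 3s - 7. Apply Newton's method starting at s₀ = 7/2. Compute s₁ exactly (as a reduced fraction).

g'(s) = 3s^2 - 8s + 3.
g(7/2) = -21/8, g'(7/2) = 47/4, so s₁ = (7/2) - (-21/8)/(47/4) = 175/47.

175/47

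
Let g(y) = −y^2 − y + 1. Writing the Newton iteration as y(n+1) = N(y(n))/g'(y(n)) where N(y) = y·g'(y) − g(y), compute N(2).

g'(y) = −2y − 1.
N(y) = y·g'(y) − g(y) = y·(−2y − 1) − (−y^2 − y + 1) = −y^2 − 1.
N(2) = −5.

−5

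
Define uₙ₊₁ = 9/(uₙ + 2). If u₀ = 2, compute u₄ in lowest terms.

630/293

u₁ = 9/(2 + 2) = 9/4.
u₂ = 9/(9/4 + 2) = 36/17.
u₃ = 9/(36/17 + 2) = 153/70.
u₄ = 9/(153/70 + 2) = 630/293.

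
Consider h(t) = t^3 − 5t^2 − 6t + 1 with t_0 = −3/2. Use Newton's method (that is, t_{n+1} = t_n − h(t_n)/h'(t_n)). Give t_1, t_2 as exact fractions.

h'(t) = 3t^2 − 10t − 6.
h(−3/2) = −37/8, h'(−3/2) = 63/4, so t_1 = (−3/2) − (−37/8)/(63/4) = −76/63.
h(−76/63) = −198505/250047, h'(−76/63) = 13798/1323, so t_2 = (−76/63) − (−198505/250047)/(13798/1323) = −2947439/2607822.

t_1 = −76/63, t_2 = −2947439/2607822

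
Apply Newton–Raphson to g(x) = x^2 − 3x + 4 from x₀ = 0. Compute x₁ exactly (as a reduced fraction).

4/3

g'(x) = 2x − 3.
g(0) = 4, g'(0) = −3, so x₁ = 0 − 4/(−3) = 4/3.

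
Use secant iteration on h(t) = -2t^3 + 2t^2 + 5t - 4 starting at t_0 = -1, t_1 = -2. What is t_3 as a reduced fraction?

h(-1) = -5, h(-2) = 10. t_2 = (-2) - 10·((-2) - (-1))/(10 - (-5)) = -4/3.
h(-2) = 10, h(-4/3) = -64/27. t_3 = (-4/3) - (-64/27)·((-4/3) - (-2))/((-64/27) - 10) = -244/167.

-244/167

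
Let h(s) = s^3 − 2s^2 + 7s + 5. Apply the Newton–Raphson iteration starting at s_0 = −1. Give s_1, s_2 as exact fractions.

s_1 = −9/14, s_2 = −671/1141

h'(s) = 3s^2 − 4s + 7.
h(−1) = −5, h'(−1) = 14, so s_1 = (−1) − (−5)/14 = −9/14.
h(−9/14) = −1625/2744, h'(−9/14) = 2119/196, so s_2 = (−9/14) − (−1625/2744)/(2119/196) = −671/1141.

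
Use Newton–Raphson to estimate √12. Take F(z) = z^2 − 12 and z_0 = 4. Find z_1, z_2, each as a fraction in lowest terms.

F'(z) = 2z.
F(4) = 4, F'(4) = 8, so z_1 = 4 − 4/8 = 7/2.
F(7/2) = 1/4, F'(7/2) = 7, so z_2 = (7/2) − (1/4)/7 = 97/28.

z_1 = 7/2, z_2 = 97/28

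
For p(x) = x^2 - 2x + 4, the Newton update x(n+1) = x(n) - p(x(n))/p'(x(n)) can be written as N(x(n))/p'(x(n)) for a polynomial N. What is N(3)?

5

p'(x) = 2x - 2.
N(x) = x·p'(x) - p(x) = x·(2x - 2) - (x^2 - 2x + 4) = x^2 - 4.
N(3) = 5.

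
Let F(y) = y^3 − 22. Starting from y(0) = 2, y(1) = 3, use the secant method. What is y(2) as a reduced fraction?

52/19

F(2) = −14, F(3) = 5. y(2) = 3 − 5·(3 − 2)/(5 − (−14)) = 52/19.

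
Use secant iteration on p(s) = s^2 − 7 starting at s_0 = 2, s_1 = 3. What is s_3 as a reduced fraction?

37/14

p(2) = −3, p(3) = 2. s_2 = 3 − 2·(3 − 2)/(2 − (−3)) = 13/5.
p(3) = 2, p(13/5) = −6/25. s_3 = (13/5) − (−6/25)·((13/5) − 3)/((−6/25) − 2) = 37/14.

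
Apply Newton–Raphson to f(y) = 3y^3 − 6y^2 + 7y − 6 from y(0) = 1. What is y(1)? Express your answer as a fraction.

f'(y) = 9y^2 − 12y + 7.
f(1) = −2, f'(1) = 4, so y(1) = 1 − (−2)/4 = 3/2.

3/2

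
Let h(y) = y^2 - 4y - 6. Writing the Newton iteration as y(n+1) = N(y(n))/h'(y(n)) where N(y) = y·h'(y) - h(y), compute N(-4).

22

h'(y) = 2y - 4.
N(y) = y·h'(y) - h(y) = y·(2y - 4) - (y^2 - 4y - 6) = y^2 + 6.
N(-4) = 22.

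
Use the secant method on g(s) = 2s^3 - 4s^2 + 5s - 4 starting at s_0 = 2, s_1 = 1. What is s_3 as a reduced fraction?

g(2) = 6, g(1) = -1. s_2 = 1 - (-1)·(1 - 2)/((-1) - 6) = 8/7.
g(1) = -1, g(8/7) = -180/343. s_3 = (8/7) - (-180/343)·((8/7) - 1)/((-180/343) - (-1)) = 212/163.

212/163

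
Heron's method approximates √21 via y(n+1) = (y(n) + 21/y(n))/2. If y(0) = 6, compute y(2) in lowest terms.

697/152

y(1) = (6 + 21/6)/2 = 19/4.
y(2) = (19/4 + 21/(19/4))/2 = 697/152.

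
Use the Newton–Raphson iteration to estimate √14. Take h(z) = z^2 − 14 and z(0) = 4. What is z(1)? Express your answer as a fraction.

15/4

h'(z) = 2z.
h(4) = 2, h'(4) = 8, so z(1) = 4 − 2/8 = 15/4.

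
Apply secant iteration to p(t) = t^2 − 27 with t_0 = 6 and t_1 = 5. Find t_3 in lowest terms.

291/56

p(6) = 9, p(5) = −2. t_2 = 5 − (−2)·(5 − 6)/((−2) − 9) = 57/11.
p(5) = −2, p(57/11) = −18/121. t_3 = (57/11) − (−18/121)·((57/11) − 5)/((−18/121) − (−2)) = 291/56.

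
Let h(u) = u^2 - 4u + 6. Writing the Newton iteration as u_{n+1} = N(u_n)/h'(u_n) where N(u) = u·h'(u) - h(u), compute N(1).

-5

h'(u) = 2u - 4.
N(u) = u·h'(u) - h(u) = u·(2u - 4) - (u^2 - 4u + 6) = u^2 - 6.
N(1) = -5.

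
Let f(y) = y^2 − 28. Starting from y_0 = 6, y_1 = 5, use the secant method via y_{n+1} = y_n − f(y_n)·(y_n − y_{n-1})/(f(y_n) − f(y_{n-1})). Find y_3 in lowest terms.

f(6) = 8, f(5) = −3. y_2 = 5 − (−3)·(5 − 6)/((−3) − 8) = 58/11.
f(5) = −3, f(58/11) = −24/121. y_3 = (58/11) − (−24/121)·((58/11) − 5)/((−24/121) − (−3)) = 598/113.

598/113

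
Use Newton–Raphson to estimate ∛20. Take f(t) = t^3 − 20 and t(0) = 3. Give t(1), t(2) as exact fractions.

t(1) = 74/27, t(2) = 301027/110889

f'(t) = 3t^2.
f(3) = 7, f'(3) = 27, so t(1) = 3 − 7/27 = 74/27.
f(74/27) = 11564/19683, f'(74/27) = 5476/243, so t(2) = (74/27) − (11564/19683)/(5476/243) = 301027/110889.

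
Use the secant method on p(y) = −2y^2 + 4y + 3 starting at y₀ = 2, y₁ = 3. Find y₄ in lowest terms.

p(2) = 3, p(3) = −3. y₂ = 3 − (−3)·(3 − 2)/((−3) − 3) = 5/2.
p(3) = −3, p(5/2) = 1/2. y₃ = (5/2) − (1/2)·((5/2) − 3)/((1/2) − (−3)) = 18/7.
p(5/2) = 1/2, p(18/7) = 3/49. y₄ = (18/7) − (3/49)·((18/7) − (5/2))/((3/49) − (1/2)) = 111/43.

111/43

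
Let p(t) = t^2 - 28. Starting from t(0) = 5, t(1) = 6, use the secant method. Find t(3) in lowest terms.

p(5) = -3, p(6) = 8. t(2) = 6 - 8·(6 - 5)/(8 - (-3)) = 58/11.
p(6) = 8, p(58/11) = -24/121. t(3) = (58/11) - (-24/121)·((58/11) - 6)/((-24/121) - 8) = 164/31.

164/31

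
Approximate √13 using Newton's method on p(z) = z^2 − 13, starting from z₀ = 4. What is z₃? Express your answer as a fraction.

p'(z) = 2z.
p(4) = 3, p'(4) = 8, so z₁ = 4 − 3/8 = 29/8.
p(29/8) = 9/64, p'(29/8) = 29/4, so z₂ = (29/8) − (9/64)/(29/4) = 1673/464.
p(1673/464) = 81/215296, p'(1673/464) = 1673/232, so z₃ = (1673/464) − (81/215296)/(1673/232) = 5597777/1552544.

5597777/1552544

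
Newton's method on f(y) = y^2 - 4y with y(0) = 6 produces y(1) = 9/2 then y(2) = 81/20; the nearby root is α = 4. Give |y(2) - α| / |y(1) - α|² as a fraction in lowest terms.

y(1) - α = 9/2 - 4 = 1/2, so |y(1) - α| = 1/2.
y(2) - α = 81/20 - 4 = 1/20, so |y(2) - α| = 1/20.
|y(1) - α|² = 1/4.
Ratio = (1/20) / (1/4) = 1/5.

1/5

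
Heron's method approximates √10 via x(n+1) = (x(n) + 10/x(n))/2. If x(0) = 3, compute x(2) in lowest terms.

x(1) = (3 + 10/3)/2 = 19/6.
x(2) = (19/6 + 10/(19/6))/2 = 721/228.

721/228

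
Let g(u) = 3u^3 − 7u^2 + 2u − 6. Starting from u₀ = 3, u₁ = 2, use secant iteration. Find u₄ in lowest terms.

g(3) = 18, g(2) = −6. u₂ = 2 − (−6)·(2 − 3)/((−6) − 18) = 9/4.
g(2) = −6, g(9/4) = −177/64. u₃ = (9/4) − (−177/64)·((9/4) − 2)/((−177/64) − (−6)) = 170/69.
g(9/4) = −177/64, g(170/69) = 47554/36501. u₄ = (170/69) − (47554/36501)·((170/69) − (9/4))/((47554/36501) − (−177/64)) = 385854/161087.

385854/161087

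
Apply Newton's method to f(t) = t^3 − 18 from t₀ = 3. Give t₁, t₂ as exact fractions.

t₁ = 8/3, t₂ = 755/288

f'(t) = 3t^2.
f(3) = 9, f'(3) = 27, so t₁ = 3 − 9/27 = 8/3.
f(8/3) = 26/27, f'(8/3) = 64/3, so t₂ = (8/3) − (26/27)/(64/3) = 755/288.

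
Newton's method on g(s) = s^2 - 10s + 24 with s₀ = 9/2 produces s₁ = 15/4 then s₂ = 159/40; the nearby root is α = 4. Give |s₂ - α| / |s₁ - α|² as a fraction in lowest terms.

s₁ - α = 15/4 - 4 = -1/4, so |s₁ - α| = 1/4.
s₂ - α = 159/40 - 4 = -1/40, so |s₂ - α| = 1/40.
|s₁ - α|² = 1/16.
Ratio = (1/40) / (1/16) = 2/5.

2/5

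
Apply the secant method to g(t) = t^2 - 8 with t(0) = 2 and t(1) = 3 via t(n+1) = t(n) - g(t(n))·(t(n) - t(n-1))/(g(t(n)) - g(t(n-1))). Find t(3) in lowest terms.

g(2) = -4, g(3) = 1. t(2) = 3 - 1·(3 - 2)/(1 - (-4)) = 14/5.
g(3) = 1, g(14/5) = -4/25. t(3) = (14/5) - (-4/25)·((14/5) - 3)/((-4/25) - 1) = 82/29.

82/29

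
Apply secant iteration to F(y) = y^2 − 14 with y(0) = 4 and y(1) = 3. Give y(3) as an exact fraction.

176/47

F(4) = 2, F(3) = −5. y(2) = 3 − (−5)·(3 − 4)/((−5) − 2) = 26/7.
F(3) = −5, F(26/7) = −10/49. y(3) = (26/7) − (−10/49)·((26/7) − 3)/((−10/49) − (−5)) = 176/47.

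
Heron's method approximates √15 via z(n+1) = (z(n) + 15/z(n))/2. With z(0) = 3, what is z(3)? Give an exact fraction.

z(1) = (3 + 15/3)/2 = 4.
z(2) = (4 + 15/4)/2 = 31/8.
z(3) = (31/8 + 15/(31/8))/2 = 1921/496.

1921/496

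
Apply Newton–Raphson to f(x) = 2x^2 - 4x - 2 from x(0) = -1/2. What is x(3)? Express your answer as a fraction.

-195025/470832

f'(x) = 4x - 4.
f(-1/2) = 1/2, f'(-1/2) = -6, so x(1) = (-1/2) - (1/2)/(-6) = -5/12.
f(-5/12) = 1/72, f'(-5/12) = -17/3, so x(2) = (-5/12) - (1/72)/(-17/3) = -169/408.
f(-169/408) = 1/83232, f'(-169/408) = -577/102, so x(3) = (-169/408) - (1/83232)/(-577/102) = -195025/470832.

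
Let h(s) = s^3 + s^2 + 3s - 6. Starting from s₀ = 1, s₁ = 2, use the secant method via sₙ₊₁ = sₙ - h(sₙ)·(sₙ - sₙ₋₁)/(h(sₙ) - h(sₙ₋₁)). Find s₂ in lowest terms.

14/13

h(1) = -1, h(2) = 12. s₂ = 2 - 12·(2 - 1)/(12 - (-1)) = 14/13.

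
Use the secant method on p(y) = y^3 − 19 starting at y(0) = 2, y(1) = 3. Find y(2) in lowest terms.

49/19

p(2) = −11, p(3) = 8. y(2) = 3 − 8·(3 − 2)/(8 − (−11)) = 49/19.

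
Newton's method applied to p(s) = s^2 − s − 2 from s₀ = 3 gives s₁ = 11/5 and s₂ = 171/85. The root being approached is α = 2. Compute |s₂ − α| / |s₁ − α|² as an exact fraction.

5/17

s₁ − α = 11/5 − 2 = 1/5, so |s₁ − α| = 1/5.
s₂ − α = 171/85 − 2 = 1/85, so |s₂ − α| = 1/85.
|s₁ − α|² = 1/25.
Ratio = (1/85) / (1/25) = 5/17.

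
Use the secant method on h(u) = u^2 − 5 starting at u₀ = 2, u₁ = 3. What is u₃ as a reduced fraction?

h(2) = −1, h(3) = 4. u₂ = 3 − 4·(3 − 2)/(4 − (−1)) = 11/5.
h(3) = 4, h(11/5) = −4/25. u₃ = (11/5) − (−4/25)·((11/5) − 3)/((−4/25) − 4) = 29/13.

29/13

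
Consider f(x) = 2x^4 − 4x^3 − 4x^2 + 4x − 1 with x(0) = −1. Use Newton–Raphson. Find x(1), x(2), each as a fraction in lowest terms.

f'(x) = 8x^3 − 12x^2 − 8x + 4.
f(−1) = −3, f'(−1) = −8, so x(1) = (−1) − (−3)/(−8) = −11/8.
f(−11/8) = 7137/2048, f'(−11/8) = −1823/64, so x(2) = (−11/8) − (7137/2048)/(−1823/64) = −73075/58336.

x(1) = −11/8, x(2) = −73075/58336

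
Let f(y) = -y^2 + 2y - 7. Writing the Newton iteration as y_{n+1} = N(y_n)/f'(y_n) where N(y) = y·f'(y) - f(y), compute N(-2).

3

f'(y) = -2y + 2.
N(y) = y·f'(y) - f(y) = y·(-2y + 2) - (-y^2 + 2y - 7) = -y^2 + 7.
N(-2) = 3.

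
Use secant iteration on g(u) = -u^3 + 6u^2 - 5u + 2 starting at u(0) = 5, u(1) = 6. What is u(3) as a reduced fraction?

35106/6901

g(5) = 2, g(6) = -28. u(2) = 6 - (-28)·(6 - 5)/((-28) - 2) = 76/15.
g(6) = -28, g(76/15) = 2114/3375. u(3) = (76/15) - (2114/3375)·((76/15) - 6)/((2114/3375) - (-28)) = 35106/6901.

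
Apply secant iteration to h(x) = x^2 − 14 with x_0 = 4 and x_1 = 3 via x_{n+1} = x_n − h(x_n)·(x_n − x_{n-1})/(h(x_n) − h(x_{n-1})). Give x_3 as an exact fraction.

176/47

h(4) = 2, h(3) = −5. x_2 = 3 − (−5)·(3 − 4)/((−5) − 2) = 26/7.
h(3) = −5, h(26/7) = −10/49. x_3 = (26/7) − (−10/49)·((26/7) − 3)/((−10/49) − (−5)) = 176/47.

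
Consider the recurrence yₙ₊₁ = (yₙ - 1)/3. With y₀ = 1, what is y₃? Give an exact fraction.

y₁ = (1 - 1)/3 = 0.
y₂ = (0 - 1)/3 = -1/3.
y₃ = ((-1/3) - 1)/3 = -4/9.

-4/9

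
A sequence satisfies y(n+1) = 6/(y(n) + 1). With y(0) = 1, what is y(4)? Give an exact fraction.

y(1) = 6/(1 + 1) = 3.
y(2) = 6/(3 + 1) = 3/2.
y(3) = 6/(3/2 + 1) = 12/5.
y(4) = 6/(12/5 + 1) = 30/17.

30/17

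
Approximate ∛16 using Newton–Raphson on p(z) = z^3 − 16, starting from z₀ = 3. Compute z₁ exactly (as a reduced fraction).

70/27

p'(z) = 3z^2.
p(3) = 11, p'(3) = 27, so z₁ = 3 − 11/27 = 70/27.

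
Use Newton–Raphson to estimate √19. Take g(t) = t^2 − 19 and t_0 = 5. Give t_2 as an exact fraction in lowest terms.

g'(t) = 2t.
g(5) = 6, g'(5) = 10, so t_1 = 5 − 6/10 = 22/5.
g(22/5) = 9/25, g'(22/5) = 44/5, so t_2 = (22/5) − (9/25)/(44/5) = 959/220.

959/220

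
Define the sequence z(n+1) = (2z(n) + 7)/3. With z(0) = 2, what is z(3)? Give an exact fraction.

149/27

z(1) = (2·2 + 7)/3 = 11/3.
z(2) = (2·(11/3) + 7)/3 = 43/9.
z(3) = (2·(43/9) + 7)/3 = 149/27.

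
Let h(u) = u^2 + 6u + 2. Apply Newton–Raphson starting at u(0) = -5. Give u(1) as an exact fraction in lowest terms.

h'(u) = 2u + 6.
h(-5) = -3, h'(-5) = -4, so u(1) = (-5) - (-3)/(-4) = -23/4.

-23/4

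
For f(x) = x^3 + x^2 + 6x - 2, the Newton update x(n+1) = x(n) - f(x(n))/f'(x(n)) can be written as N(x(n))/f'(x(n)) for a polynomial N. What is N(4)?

146

f'(x) = 3x^2 + 2x + 6.
N(x) = x·f'(x) - f(x) = x·(3x^2 + 2x + 6) - (x^3 + x^2 + 6x - 2) = 2x^3 + x^2 + 2.
N(4) = 146.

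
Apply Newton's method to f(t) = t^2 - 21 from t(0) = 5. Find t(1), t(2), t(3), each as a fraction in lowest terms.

f'(t) = 2t.
f(5) = 4, f'(5) = 10, so t(1) = 5 - 4/10 = 23/5.
f(23/5) = 4/25, f'(23/5) = 46/5, so t(2) = (23/5) - (4/25)/(46/5) = 527/115.
f(527/115) = 4/13225, f'(527/115) = 1054/115, so t(3) = (527/115) - (4/13225)/(1054/115) = 277727/60605.

t(1) = 23/5, t(2) = 527/115, t(3) = 277727/60605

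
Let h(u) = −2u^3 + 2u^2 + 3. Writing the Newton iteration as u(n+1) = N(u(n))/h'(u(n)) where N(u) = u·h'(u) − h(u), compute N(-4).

285

h'(u) = −6u^2 + 4u.
N(u) = u·h'(u) − h(u) = u·(−6u^2 + 4u) − (−2u^3 + 2u^2 + 3) = −4u^3 + 2u^2 − 3.
N(-4) = 285.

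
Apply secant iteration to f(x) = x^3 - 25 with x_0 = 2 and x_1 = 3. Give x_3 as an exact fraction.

f(2) = -17, f(3) = 2. x_2 = 3 - 2·(3 - 2)/(2 - (-17)) = 55/19.
f(3) = 2, f(55/19) = -5100/6859. x_3 = (55/19) - (-5100/6859)·((55/19) - 3)/((-5100/6859) - 2) = 27505/9409.

27505/9409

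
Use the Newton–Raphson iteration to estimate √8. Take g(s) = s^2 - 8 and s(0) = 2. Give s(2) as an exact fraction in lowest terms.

17/6

g'(s) = 2s.
g(2) = -4, g'(2) = 4, so s(1) = 2 - (-4)/4 = 3.
g(3) = 1, g'(3) = 6, so s(2) = 3 - 1/6 = 17/6.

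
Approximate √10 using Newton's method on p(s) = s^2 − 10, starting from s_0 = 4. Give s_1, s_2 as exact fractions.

s_1 = 13/4, s_2 = 329/104

p'(s) = 2s.
p(4) = 6, p'(4) = 8, so s_1 = 4 − 6/8 = 13/4.
p(13/4) = 9/16, p'(13/4) = 13/2, so s_2 = (13/4) − (9/16)/(13/2) = 329/104.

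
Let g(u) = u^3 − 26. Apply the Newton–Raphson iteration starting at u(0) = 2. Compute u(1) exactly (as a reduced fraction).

g'(u) = 3u^2.
g(2) = −18, g'(2) = 12, so u(1) = 2 − (−18)/12 = 7/2.

7/2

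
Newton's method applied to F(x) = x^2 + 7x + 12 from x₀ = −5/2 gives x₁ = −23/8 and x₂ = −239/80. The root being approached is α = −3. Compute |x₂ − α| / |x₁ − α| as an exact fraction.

x₁ − α = −23/8 − (−3) = −23/8 + 3 = 1/8, so |x₁ − α| = 1/8.
x₂ − α = −239/80 − (−3) = −239/80 + 3 = 1/80, so |x₂ − α| = 1/80.
Ratio = (1/80) / (1/8) = 1/10.

1/10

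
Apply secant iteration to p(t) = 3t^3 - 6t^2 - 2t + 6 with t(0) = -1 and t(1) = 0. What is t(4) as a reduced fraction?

p(-1) = -1, p(0) = 6. t(2) = 0 - 6·(0 - (-1))/(6 - (-1)) = -6/7.
p(0) = 6, p(-6/7) = 486/343. t(3) = (-6/7) - (486/343)·((-6/7) - 0)/((486/343) - 6) = -147/131.
p(-6/7) = 486/343, p(-147/131) = -7980363/2248091. t(4) = (-147/131) - (-7980363/2248091)·((-147/131) - (-6/7))/((-7980363/2248091) - (486/343)) = -14700588/15760645.

-14700588/15760645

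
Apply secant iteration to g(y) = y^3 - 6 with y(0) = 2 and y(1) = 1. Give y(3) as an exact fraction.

522/277

g(2) = 2, g(1) = -5. y(2) = 1 - (-5)·(1 - 2)/((-5) - 2) = 12/7.
g(1) = -5, g(12/7) = -330/343. y(3) = (12/7) - (-330/343)·((12/7) - 1)/((-330/343) - (-5)) = 522/277.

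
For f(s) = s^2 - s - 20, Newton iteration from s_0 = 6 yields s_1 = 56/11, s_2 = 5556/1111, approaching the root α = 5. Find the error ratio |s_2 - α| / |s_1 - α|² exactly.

s_1 - α = 56/11 - 5 = 1/11, so |s_1 - α| = 1/11.
s_2 - α = 5556/1111 - 5 = 1/1111, so |s_2 - α| = 1/1111.
|s_1 - α|² = 1/121.
Ratio = (1/1111) / (1/121) = 11/101.

11/101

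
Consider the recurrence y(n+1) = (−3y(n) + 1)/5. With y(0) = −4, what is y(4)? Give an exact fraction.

−256/625

y(1) = (−3·(−4) + 1)/5 = 13/5.
y(2) = (−3·(13/5) + 1)/5 = −34/25.
y(3) = (−3·(−34/25) + 1)/5 = 127/125.
y(4) = (−3·(127/125) + 1)/5 = −256/625.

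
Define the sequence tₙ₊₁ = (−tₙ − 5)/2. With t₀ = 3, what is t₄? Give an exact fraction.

t₁ = (−3 − 5)/2 = −4.
t₂ = (−(−4) − 5)/2 = −1/2.
t₃ = (−(−1/2) − 5)/2 = −9/4.
t₄ = (−(−9/4) − 5)/2 = −11/8.

−11/8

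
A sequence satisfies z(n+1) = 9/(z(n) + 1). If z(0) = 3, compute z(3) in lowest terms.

z(1) = 9/(3 + 1) = 9/4.
z(2) = 9/(9/4 + 1) = 36/13.
z(3) = 9/(36/13 + 1) = 117/49.

117/49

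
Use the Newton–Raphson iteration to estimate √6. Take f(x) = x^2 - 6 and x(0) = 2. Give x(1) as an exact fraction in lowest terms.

5/2

f'(x) = 2x.
f(2) = -2, f'(2) = 4, so x(1) = 2 - (-2)/4 = 5/2.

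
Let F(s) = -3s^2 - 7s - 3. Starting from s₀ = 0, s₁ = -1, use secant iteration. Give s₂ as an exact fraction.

F(0) = -3, F(-1) = 1. s₂ = (-1) - 1·((-1) - 0)/(1 - (-3)) = -3/4.

-3/4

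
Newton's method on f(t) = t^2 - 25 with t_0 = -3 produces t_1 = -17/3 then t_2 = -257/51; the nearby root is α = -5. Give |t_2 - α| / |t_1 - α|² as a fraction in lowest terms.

3/34

t_1 - α = -17/3 - (-5) = -17/3 + 5 = -2/3, so |t_1 - α| = 2/3.
t_2 - α = -257/51 - (-5) = -257/51 + 5 = -2/51, so |t_2 - α| = 2/51.
|t_1 - α|² = 4/9.
Ratio = (2/51) / (4/9) = 3/34.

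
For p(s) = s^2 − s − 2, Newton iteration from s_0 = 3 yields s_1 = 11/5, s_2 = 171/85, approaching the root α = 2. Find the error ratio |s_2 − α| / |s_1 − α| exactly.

s_1 − α = 11/5 − 2 = 1/5, so |s_1 − α| = 1/5.
s_2 − α = 171/85 − 2 = 1/85, so |s_2 − α| = 1/85.
Ratio = (1/85) / (1/5) = 1/17.

1/17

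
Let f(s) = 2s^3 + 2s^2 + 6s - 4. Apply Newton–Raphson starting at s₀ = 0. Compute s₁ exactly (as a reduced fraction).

2/3

f'(s) = 6s^2 + 4s + 6.
f(0) = -4, f'(0) = 6, so s₁ = 0 - (-4)/6 = 2/3.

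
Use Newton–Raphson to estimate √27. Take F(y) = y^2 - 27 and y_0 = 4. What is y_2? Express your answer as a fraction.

F'(y) = 2y.
F(4) = -11, F'(4) = 8, so y_1 = 4 - (-11)/8 = 43/8.
F(43/8) = 121/64, F'(43/8) = 43/4, so y_2 = (43/8) - (121/64)/(43/4) = 3577/688.

3577/688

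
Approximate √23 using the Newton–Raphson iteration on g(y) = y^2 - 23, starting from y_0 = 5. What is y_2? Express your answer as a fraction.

g'(y) = 2y.
g(5) = 2, g'(5) = 10, so y_1 = 5 - 2/10 = 24/5.
g(24/5) = 1/25, g'(24/5) = 48/5, so y_2 = (24/5) - (1/25)/(48/5) = 1151/240.

1151/240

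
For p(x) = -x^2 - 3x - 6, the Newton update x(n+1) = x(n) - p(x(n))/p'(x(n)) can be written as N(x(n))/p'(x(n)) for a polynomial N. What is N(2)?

p'(x) = -2x - 3.
N(x) = x·p'(x) - p(x) = x·(-2x - 3) - (-x^2 - 3x - 6) = -x^2 + 6.
N(2) = 2.

2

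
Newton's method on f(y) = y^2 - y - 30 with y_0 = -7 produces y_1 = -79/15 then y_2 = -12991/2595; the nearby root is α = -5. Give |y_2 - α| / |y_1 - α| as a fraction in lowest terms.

y_1 - α = -79/15 - (-5) = -79/15 + 5 = -4/15, so |y_1 - α| = 4/15.
y_2 - α = -12991/2595 - (-5) = -12991/2595 + 5 = -16/2595, so |y_2 - α| = 16/2595.
Ratio = (16/2595) / (4/15) = 4/173.

4/173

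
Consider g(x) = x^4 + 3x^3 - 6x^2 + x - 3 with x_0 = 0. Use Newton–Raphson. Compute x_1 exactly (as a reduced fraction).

3

g'(x) = 4x^3 + 9x^2 - 12x + 1.
g(0) = -3, g'(0) = 1, so x_1 = 0 - (-3)/1 = 3.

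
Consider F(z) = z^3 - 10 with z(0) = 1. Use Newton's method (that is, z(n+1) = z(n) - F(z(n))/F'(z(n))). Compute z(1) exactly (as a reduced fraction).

F'(z) = 3z^2.
F(1) = -9, F'(1) = 3, so z(1) = 1 - (-9)/3 = 4.

4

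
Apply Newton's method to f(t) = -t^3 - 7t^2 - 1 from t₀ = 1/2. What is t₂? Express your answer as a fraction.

f'(t) = -3t^2 - 14t.
f(1/2) = -23/8, f'(1/2) = -31/4, so t₁ = (1/2) - (-23/8)/(-31/4) = 4/31.
f(4/31) = -33327/29791, f'(4/31) = -1784/961, so t₂ = (4/31) - (-33327/29791)/(-1784/961) = -26191/55304.

-26191/55304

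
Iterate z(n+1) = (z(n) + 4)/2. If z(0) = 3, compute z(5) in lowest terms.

z(1) = (3 + 4)/2 = 7/2.
z(2) = ((7/2) + 4)/2 = 15/4.
z(3) = ((15/4) + 4)/2 = 31/8.
z(4) = ((31/8) + 4)/2 = 63/16.
z(5) = ((63/16) + 4)/2 = 127/32.

127/32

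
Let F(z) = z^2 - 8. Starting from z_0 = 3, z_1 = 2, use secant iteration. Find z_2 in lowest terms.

F(3) = 1, F(2) = -4. z_2 = 2 - (-4)·(2 - 3)/((-4) - 1) = 14/5.

14/5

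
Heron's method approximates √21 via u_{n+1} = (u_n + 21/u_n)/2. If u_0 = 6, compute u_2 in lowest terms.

u_1 = (6 + 21/6)/2 = 19/4.
u_2 = (19/4 + 21/(19/4))/2 = 697/152.

697/152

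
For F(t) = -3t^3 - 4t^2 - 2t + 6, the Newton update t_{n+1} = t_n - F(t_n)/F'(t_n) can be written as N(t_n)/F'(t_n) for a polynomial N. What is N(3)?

-204

F'(t) = -9t^2 - 8t - 2.
N(t) = t·F'(t) - F(t) = t·(-9t^2 - 8t - 2) - (-3t^3 - 4t^2 - 2t + 6) = -6t^3 - 4t^2 - 6.
N(3) = -204.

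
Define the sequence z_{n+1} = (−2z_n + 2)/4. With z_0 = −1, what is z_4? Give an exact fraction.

1/4

z_1 = (−2·(−1) + 2)/4 = 1.
z_2 = (−2·1 + 2)/4 = 0.
z_3 = (−2·0 + 2)/4 = 1/2.
z_4 = (−2·(1/2) + 2)/4 = 1/4.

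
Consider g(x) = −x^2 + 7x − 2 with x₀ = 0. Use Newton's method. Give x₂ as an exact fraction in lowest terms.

94/315

g'(x) = −2x + 7.
g(0) = −2, g'(0) = 7, so x₁ = 0 − (−2)/7 = 2/7.
g(2/7) = −4/49, g'(2/7) = 45/7, so x₂ = (2/7) − (−4/49)/(45/7) = 94/315.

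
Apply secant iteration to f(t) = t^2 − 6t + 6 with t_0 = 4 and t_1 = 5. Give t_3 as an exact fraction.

f(4) = −2, f(5) = 1. t_2 = 5 − 1·(5 − 4)/(1 − (−2)) = 14/3.
f(5) = 1, f(14/3) = −2/9. t_3 = (14/3) − (−2/9)·((14/3) − 5)/((−2/9) − 1) = 52/11.

52/11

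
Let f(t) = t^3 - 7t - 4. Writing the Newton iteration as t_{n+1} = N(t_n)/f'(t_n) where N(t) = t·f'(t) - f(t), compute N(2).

f'(t) = 3t^2 - 7.
N(t) = t·f'(t) - f(t) = t·(3t^2 - 7) - (t^3 - 7t - 4) = 2t^3 + 4.
N(2) = 20.

20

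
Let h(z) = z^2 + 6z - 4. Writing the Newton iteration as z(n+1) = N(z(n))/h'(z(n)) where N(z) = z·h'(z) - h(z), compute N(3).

h'(z) = 2z + 6.
N(z) = z·h'(z) - h(z) = z·(2z + 6) - (z^2 + 6z - 4) = z^2 + 4.
N(3) = 13.

13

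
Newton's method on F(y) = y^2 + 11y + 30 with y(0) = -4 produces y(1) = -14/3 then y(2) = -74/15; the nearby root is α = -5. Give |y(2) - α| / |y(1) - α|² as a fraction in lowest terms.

y(1) - α = -14/3 - (-5) = -14/3 + 5 = 1/3, so |y(1) - α| = 1/3.
y(2) - α = -74/15 - (-5) = -74/15 + 5 = 1/15, so |y(2) - α| = 1/15.
|y(1) - α|² = 1/9.
Ratio = (1/15) / (1/9) = 3/5.

3/5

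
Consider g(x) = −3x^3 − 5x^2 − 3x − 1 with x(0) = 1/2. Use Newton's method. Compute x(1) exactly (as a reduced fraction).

g'(x) = −9x^2 − 10x − 3.
g(1/2) = −33/8, g'(1/2) = −41/4, so x(1) = (1/2) − (−33/8)/(−41/4) = 4/41.

4/41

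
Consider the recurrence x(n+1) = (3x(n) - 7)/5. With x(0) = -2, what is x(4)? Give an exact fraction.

x(1) = (3·(-2) - 7)/5 = -13/5.
x(2) = (3·(-13/5) - 7)/5 = -74/25.
x(3) = (3·(-74/25) - 7)/5 = -397/125.
x(4) = (3·(-397/125) - 7)/5 = -2066/625.

-2066/625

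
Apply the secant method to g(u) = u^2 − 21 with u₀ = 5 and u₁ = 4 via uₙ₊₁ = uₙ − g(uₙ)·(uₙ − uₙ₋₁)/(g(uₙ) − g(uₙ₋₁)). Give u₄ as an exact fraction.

14513/3167

g(5) = 4, g(4) = −5. u₂ = 4 − (−5)·(4 − 5)/((−5) − 4) = 41/9.
g(4) = −5, g(41/9) = −20/81. u₃ = (41/9) − (−20/81)·((41/9) − 4)/((−20/81) − (−5)) = 353/77.
g(41/9) = −20/81, g(353/77) = 100/5929. u₄ = (353/77) − (100/5929)·((353/77) − (41/9))/((100/5929) − (−20/81)) = 14513/3167.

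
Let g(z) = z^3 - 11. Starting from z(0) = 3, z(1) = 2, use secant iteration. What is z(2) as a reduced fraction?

g(3) = 16, g(2) = -3. z(2) = 2 - (-3)·(2 - 3)/((-3) - 16) = 41/19.

41/19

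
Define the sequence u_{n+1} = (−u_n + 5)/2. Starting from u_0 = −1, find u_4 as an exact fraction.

u_1 = (−(−1) + 5)/2 = 3.
u_2 = (−3 + 5)/2 = 1.
u_3 = (−1 + 5)/2 = 2.
u_4 = (−2 + 5)/2 = 3/2.

3/2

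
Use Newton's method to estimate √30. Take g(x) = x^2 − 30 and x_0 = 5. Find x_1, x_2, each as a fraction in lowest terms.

x_1 = 11/2, x_2 = 241/44

g'(x) = 2x.
g(5) = −5, g'(5) = 10, so x_1 = 5 − (−5)/10 = 11/2.
g(11/2) = 1/4, g'(11/2) = 11, so x_2 = (11/2) − (1/4)/11 = 241/44.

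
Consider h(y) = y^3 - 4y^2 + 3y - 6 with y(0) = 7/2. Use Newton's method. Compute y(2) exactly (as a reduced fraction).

854342/235423

h'(y) = 3y^2 - 8y + 3.
h(7/2) = -13/8, h'(7/2) = 47/4, so y(1) = (7/2) - (-13/8)/(47/4) = 171/47.
h(171/47) = 13182/103823, h'(171/47) = 30054/2209, so y(2) = (171/47) - (13182/103823)/(30054/2209) = 854342/235423.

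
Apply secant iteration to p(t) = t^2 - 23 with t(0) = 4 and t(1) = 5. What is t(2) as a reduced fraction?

43/9

p(4) = -7, p(5) = 2. t(2) = 5 - 2·(5 - 4)/(2 - (-7)) = 43/9.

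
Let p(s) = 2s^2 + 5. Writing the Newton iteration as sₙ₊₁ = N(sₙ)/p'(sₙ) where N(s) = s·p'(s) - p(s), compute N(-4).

p'(s) = 4s.
N(s) = s·p'(s) - p(s) = s·(4s) - (2s^2 + 5) = 2s^2 - 5.
N(-4) = 27.

27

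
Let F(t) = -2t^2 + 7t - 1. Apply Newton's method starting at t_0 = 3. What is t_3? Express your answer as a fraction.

F'(t) = -4t + 7.
F(3) = 2, F'(3) = -5, so t_1 = 3 - 2/(-5) = 17/5.
F(17/5) = -8/25, F'(17/5) = -33/5, so t_2 = (17/5) - (-8/25)/(-33/5) = 553/165.
F(553/165) = -128/27225, F'(553/165) = -1057/165, so t_3 = (553/165) - (-128/27225)/(-1057/165) = 584393/174405.

584393/174405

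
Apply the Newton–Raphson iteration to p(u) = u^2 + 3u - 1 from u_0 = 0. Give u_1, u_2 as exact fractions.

p'(u) = 2u + 3.
p(0) = -1, p'(0) = 3, so u_1 = 0 - (-1)/3 = 1/3.
p(1/3) = 1/9, p'(1/3) = 11/3, so u_2 = (1/3) - (1/9)/(11/3) = 10/33.

u_1 = 1/3, u_2 = 10/33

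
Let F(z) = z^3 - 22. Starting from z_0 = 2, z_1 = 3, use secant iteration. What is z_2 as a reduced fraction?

F(2) = -14, F(3) = 5. z_2 = 3 - 5·(3 - 2)/(5 - (-14)) = 52/19.

52/19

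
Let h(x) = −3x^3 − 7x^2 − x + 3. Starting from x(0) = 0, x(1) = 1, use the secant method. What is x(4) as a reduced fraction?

h(0) = 3, h(1) = −8. x(2) = 1 − (−8)·(1 − 0)/((−8) − 3) = 3/11.
h(1) = −8, h(3/11) = 2856/1331. x(3) = (3/11) − (2856/1331)·((3/11) − 1)/((2856/1331) − (−8)) = 90/211.
h(3/11) = 2856/1331, h(90/211) = 10024203/9393931. x(4) = (90/211) − (10024203/9393931)·((90/211) − (3/11))/((10024203/9393931) − (2856/1331)) = 21862443/37778299.

21862443/37778299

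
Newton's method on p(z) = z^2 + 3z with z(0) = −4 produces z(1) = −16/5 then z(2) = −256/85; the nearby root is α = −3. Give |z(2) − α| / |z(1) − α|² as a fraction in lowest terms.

z(1) − α = −16/5 − (−3) = −16/5 + 3 = −1/5, so |z(1) − α| = 1/5.
z(2) − α = −256/85 − (−3) = −256/85 + 3 = −1/85, so |z(2) − α| = 1/85.
|z(1) − α|² = 1/25.
Ratio = (1/85) / (1/25) = 5/17.

5/17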